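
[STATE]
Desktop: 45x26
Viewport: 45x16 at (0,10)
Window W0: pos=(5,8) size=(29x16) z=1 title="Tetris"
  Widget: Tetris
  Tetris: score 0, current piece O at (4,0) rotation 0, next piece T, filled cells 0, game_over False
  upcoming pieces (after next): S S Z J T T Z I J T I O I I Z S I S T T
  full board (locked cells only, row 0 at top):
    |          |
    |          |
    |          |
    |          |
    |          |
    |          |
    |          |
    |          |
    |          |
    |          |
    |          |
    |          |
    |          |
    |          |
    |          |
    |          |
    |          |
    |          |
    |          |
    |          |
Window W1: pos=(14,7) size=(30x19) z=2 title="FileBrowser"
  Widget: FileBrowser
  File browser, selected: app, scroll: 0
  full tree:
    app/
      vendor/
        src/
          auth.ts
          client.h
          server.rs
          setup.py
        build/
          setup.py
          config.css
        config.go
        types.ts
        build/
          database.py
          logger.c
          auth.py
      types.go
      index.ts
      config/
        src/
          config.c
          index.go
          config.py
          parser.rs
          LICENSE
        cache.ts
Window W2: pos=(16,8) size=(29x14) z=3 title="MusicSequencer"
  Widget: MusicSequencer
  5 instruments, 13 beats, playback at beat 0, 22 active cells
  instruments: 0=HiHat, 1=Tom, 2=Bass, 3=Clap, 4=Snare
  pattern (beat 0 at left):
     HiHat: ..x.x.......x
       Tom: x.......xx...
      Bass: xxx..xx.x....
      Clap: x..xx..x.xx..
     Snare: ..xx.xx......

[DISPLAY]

     ┠────────┃>┠───────────────────────────┨
     ┃        ┃ ┃      ▼123456789012        ┃
     ┃        ┃ ┃ HiHat··█·█·······█        ┃
     ┃        ┃ ┃   Tom█·······██···        ┃
     ┃        ┃ ┃  Bass███··██·█····        ┃
     ┃        ┃ ┃  Clap█··██··█·██··        ┃
     ┃        ┃ ┃ Snare··██·██······        ┃
     ┃        ┃ ┃                           ┃
     ┃        ┃ ┃                           ┃
     ┃        ┃ ┃                           ┃
     ┃        ┃ ┃                           ┃
     ┃        ┃ ┗━━━━━━━━━━━━━━━━━━━━━━━━━━━┛
     ┃        ┃                            ┃ 
     ┗━━━━━━━━┃                            ┃ 
              ┃                            ┃ 
              ┗━━━━━━━━━━━━━━━━━━━━━━━━━━━━┛ 


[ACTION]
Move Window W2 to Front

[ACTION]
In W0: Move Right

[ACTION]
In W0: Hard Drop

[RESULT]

     ┠────────┃>┠───────────────────────────┨
     ┃        ┃ ┃      ▼123456789012        ┃
     ┃        ┃ ┃ HiHat··█·█·······█        ┃
     ┃        ┃ ┃   Tom█·······██···        ┃
     ┃        ┃ ┃  Bass███··██·█····        ┃
     ┃        ┃ ┃  Clap█··██··█·██··        ┃
     ┃        ┃ ┃ Snare··██·██······        ┃
     ┃        ┃ ┃                           ┃
     ┃        ┃ ┃                           ┃
     ┃        ┃ ┃                           ┃
     ┃        ┃ ┃                           ┃
     ┃     ▓▓ ┃ ┗━━━━━━━━━━━━━━━━━━━━━━━━━━━┛
     ┃     ▓▓ ┃                            ┃ 
     ┗━━━━━━━━┃                            ┃ 
              ┃                            ┃ 
              ┗━━━━━━━━━━━━━━━━━━━━━━━━━━━━┛ 


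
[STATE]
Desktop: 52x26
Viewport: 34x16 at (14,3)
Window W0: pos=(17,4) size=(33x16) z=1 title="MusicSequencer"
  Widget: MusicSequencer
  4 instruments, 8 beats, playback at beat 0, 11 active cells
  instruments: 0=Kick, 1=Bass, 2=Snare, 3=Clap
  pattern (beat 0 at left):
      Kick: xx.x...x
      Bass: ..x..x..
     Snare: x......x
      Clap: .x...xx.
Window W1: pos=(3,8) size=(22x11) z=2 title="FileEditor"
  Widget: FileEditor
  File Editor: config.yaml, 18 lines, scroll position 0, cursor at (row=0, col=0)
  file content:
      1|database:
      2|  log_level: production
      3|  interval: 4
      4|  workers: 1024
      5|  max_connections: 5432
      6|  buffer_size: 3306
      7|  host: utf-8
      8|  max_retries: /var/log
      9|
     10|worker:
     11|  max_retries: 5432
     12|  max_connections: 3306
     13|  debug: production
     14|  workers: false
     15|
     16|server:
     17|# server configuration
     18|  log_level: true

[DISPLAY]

                                  
   ┏━━━━━━━━━━━━━━━━━━━━━━━━━━━━━━
   ┃ MusicSequencer               
   ┠──────────────────────────────
   ┃      ▼1234567                
━━━━━━━━━━┓█·█···█                
r         ┃·█··█··                
──────────┨······█                
         ▲┃█···██·                
l: produc█┃                       
: 4      ░┃                       
 1024    ░┃                       
ections: ░┃                       
ize: 3306░┃                       
f-8      ▼┃                       
━━━━━━━━━━┛                       


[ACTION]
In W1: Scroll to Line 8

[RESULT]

                                  
   ┏━━━━━━━━━━━━━━━━━━━━━━━━━━━━━━
   ┃ MusicSequencer               
   ┠──────────────────────────────
   ┃      ▼1234567                
━━━━━━━━━━┓█·█···█                
r         ┃·█··█··                
──────────┨······█                
ies: /var▲┃█···██·                
         ░┃                       
         ░┃                       
ies: 5432░┃                       
ections: █┃                       
roduction░┃                       
 false   ▼┃                       
━━━━━━━━━━┛                       


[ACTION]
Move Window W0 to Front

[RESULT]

                                  
   ┏━━━━━━━━━━━━━━━━━━━━━━━━━━━━━━
   ┃ MusicSequencer               
   ┠──────────────────────────────
   ┃      ▼1234567                
━━━┃  Kick██·█···█                
r  ┃  Bass··█··█··                
───┃ Snare█······█                
ies┃  Clap·█···██·                
   ┃                              
   ┃                              
ies┃                              
ect┃                              
rod┃                              
 fa┃                              
━━━┃                              


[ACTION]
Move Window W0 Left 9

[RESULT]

                                  
━━━━━━━━━━━━━━━━━━━━━━━━━━┓       
cSequencer                ┃       
──────────────────────────┨       
 ▼1234567                 ┃       
k██·█···█                 ┃       
s··█··█··                 ┃       
e█······█                 ┃       
p·█···██·                 ┃       
                          ┃       
                          ┃       
                          ┃       
                          ┃       
                          ┃       
                          ┃       
                          ┃       


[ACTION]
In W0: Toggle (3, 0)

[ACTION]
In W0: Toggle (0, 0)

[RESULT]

                                  
━━━━━━━━━━━━━━━━━━━━━━━━━━┓       
cSequencer                ┃       
──────────────────────────┨       
 ▼1234567                 ┃       
k·█·█···█                 ┃       
s··█··█··                 ┃       
e█······█                 ┃       
p██···██·                 ┃       
                          ┃       
                          ┃       
                          ┃       
                          ┃       
                          ┃       
                          ┃       
                          ┃       


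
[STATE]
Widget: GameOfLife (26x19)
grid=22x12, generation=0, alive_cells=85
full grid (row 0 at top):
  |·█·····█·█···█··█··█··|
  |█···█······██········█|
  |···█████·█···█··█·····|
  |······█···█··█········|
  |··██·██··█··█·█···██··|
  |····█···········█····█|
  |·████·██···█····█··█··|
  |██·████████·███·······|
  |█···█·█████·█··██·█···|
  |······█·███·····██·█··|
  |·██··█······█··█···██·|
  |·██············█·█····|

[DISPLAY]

Gen: 0                    
·█·····█·█···█··█··█··    
█···█······██········█    
···█████·█···█··█·····    
······█···█··█········    
··██·██··█··█·█···██··    
····█···········█····█    
·████·██···█····█··█··    
██·████████·███·······    
█···█·█████·█··██·█···    
······█·███·····██·█··    
·██··█······█··█···██·    
·██············█·█····    
                          
                          
                          
                          
                          
                          


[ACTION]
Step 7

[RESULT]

Gen: 7                    
······················    
······················    
·················██···    
·█··············██·█··    
·█············██·████·    
·············█·█·█·██·    
·············█···█····    
··········████····█···    
···········█·█·█·██···    
·█··········█····███··    
█·█·············██··██    
·██·············█·····    
                          
                          
                          
                          
                          
                          


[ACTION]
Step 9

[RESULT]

Gen: 16                   
···············██·█···    
··············██······    
············██··█·███·    
··········██···██·····    
··········█····█······    
·········█···█········    
··········██·█·····█··    
···········█·█·····█··    
··········█··██···█·█·    
·█········██···██···█·    
█·█········████·██··█·    
·██·············████··    
                          
                          
                          
                          
                          
                          


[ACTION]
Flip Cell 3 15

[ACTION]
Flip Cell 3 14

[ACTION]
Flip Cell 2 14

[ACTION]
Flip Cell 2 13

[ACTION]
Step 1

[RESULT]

Gen: 17                   
··············███·····    
·············██···█···    
···········█··█·██·█··    
··········██·██·██·█··    
·········███··██······    
·········█·██·█·······    
··········██·██·······    
···········█·█····███·    
··········█··███····█·    
·█········█·····█···██    
█·█·······█████·····█·    
·██·········██·██·██··    
                          
                          
                          
                          
                          
                          


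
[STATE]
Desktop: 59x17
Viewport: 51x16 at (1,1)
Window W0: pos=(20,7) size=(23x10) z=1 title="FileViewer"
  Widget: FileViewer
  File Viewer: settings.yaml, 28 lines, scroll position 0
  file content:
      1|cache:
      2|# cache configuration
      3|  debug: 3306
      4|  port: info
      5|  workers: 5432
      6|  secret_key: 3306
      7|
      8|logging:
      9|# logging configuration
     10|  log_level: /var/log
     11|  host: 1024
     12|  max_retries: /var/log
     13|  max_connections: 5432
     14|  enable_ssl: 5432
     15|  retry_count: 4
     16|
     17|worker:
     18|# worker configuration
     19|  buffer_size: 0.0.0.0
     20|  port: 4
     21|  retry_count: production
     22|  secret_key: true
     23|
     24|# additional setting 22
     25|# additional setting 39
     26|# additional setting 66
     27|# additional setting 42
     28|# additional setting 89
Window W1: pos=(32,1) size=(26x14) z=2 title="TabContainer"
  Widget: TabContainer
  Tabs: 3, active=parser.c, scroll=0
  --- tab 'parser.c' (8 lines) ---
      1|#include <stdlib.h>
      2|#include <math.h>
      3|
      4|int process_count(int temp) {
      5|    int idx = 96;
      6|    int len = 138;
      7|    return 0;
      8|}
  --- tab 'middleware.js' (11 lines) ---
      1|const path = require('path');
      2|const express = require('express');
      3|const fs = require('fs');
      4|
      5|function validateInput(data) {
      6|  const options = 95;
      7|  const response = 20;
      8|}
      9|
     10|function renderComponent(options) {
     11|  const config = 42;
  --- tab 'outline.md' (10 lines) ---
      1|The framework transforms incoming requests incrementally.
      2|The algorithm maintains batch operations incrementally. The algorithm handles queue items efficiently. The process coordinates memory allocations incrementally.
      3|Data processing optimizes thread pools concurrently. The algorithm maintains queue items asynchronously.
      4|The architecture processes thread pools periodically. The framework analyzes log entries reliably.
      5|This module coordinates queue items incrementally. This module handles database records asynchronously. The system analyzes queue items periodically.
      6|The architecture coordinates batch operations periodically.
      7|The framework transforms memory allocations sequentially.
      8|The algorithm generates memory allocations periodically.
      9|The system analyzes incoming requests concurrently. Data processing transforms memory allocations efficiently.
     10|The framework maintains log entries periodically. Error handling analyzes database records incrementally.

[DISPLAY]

                               ┏━━━━━━━━━━━━━━━━━━━
                               ┃ TabContainer      
                               ┠───────────────────
                               ┃[parser.c]│ middlew
                               ┃───────────────────
                               ┃#include <stdlib.h>
                   ┏━━━━━━━━━━━┃#include <math.h>  
                   ┃ FileViewer┃                   
                   ┠───────────┃int process_count(i
                   ┃cache:     ┃    int idx = 96;  
                   ┃# cache con┃    int len = 138; 
                   ┃  debug: 33┃    return 0;      
                   ┃  port: inf┃}                  
                   ┃  workers: ┗━━━━━━━━━━━━━━━━━━━
                   ┃  secret_key: 3306  ▼┃         
                   ┗━━━━━━━━━━━━━━━━━━━━━┛         


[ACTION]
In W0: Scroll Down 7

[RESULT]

                               ┏━━━━━━━━━━━━━━━━━━━
                               ┃ TabContainer      
                               ┠───────────────────
                               ┃[parser.c]│ middlew
                               ┃───────────────────
                               ┃#include <stdlib.h>
                   ┏━━━━━━━━━━━┃#include <math.h>  
                   ┃ FileViewer┃                   
                   ┠───────────┃int process_count(i
                   ┃logging:   ┃    int idx = 96;  
                   ┃# logging c┃    int len = 138; 
                   ┃  log_level┃    return 0;      
                   ┃  host: 102┃}                  
                   ┃  max_retri┗━━━━━━━━━━━━━━━━━━━
                   ┃  max_connections: 5▼┃         
                   ┗━━━━━━━━━━━━━━━━━━━━━┛         


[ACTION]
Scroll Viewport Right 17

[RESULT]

                        ┏━━━━━━━━━━━━━━━━━━━━━━━━┓ 
                        ┃ TabContainer           ┃ 
                        ┠────────────────────────┨ 
                        ┃[parser.c]│ middleware.j┃ 
                        ┃────────────────────────┃ 
                        ┃#include <stdlib.h>     ┃ 
            ┏━━━━━━━━━━━┃#include <math.h>       ┃ 
            ┃ FileViewer┃                        ┃ 
            ┠───────────┃int process_count(int te┃ 
            ┃logging:   ┃    int idx = 96;       ┃ 
            ┃# logging c┃    int len = 138;      ┃ 
            ┃  log_level┃    return 0;           ┃ 
            ┃  host: 102┃}                       ┃ 
            ┃  max_retri┗━━━━━━━━━━━━━━━━━━━━━━━━┛ 
            ┃  max_connections: 5▼┃                
            ┗━━━━━━━━━━━━━━━━━━━━━┛                


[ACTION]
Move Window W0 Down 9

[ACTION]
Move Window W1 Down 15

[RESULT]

                                                   
                                                   
                        ┏━━━━━━━━━━━━━━━━━━━━━━━━┓ 
                        ┃ TabContainer           ┃ 
                        ┠────────────────────────┨ 
                        ┃[parser.c]│ middleware.j┃ 
            ┏━━━━━━━━━━━┃────────────────────────┃ 
            ┃ FileViewer┃#include <stdlib.h>     ┃ 
            ┠───────────┃#include <math.h>       ┃ 
            ┃logging:   ┃                        ┃ 
            ┃# logging c┃int process_count(int te┃ 
            ┃  log_level┃    int idx = 96;       ┃ 
            ┃  host: 102┃    int len = 138;      ┃ 
            ┃  max_retri┃    return 0;           ┃ 
            ┃  max_conne┃}                       ┃ 
            ┗━━━━━━━━━━━┗━━━━━━━━━━━━━━━━━━━━━━━━┛ 


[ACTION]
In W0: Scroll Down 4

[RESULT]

                                                   
                                                   
                        ┏━━━━━━━━━━━━━━━━━━━━━━━━┓ 
                        ┃ TabContainer           ┃ 
                        ┠────────────────────────┨ 
                        ┃[parser.c]│ middleware.j┃ 
            ┏━━━━━━━━━━━┃────────────────────────┃ 
            ┃ FileViewer┃#include <stdlib.h>     ┃ 
            ┠───────────┃#include <math.h>       ┃ 
            ┃  max_retri┃                        ┃ 
            ┃  max_conne┃int process_count(int te┃ 
            ┃  enable_ss┃    int idx = 96;       ┃ 
            ┃  retry_cou┃    int len = 138;      ┃ 
            ┃           ┃    return 0;           ┃ 
            ┃worker:    ┃}                       ┃ 
            ┗━━━━━━━━━━━┗━━━━━━━━━━━━━━━━━━━━━━━━┛ 


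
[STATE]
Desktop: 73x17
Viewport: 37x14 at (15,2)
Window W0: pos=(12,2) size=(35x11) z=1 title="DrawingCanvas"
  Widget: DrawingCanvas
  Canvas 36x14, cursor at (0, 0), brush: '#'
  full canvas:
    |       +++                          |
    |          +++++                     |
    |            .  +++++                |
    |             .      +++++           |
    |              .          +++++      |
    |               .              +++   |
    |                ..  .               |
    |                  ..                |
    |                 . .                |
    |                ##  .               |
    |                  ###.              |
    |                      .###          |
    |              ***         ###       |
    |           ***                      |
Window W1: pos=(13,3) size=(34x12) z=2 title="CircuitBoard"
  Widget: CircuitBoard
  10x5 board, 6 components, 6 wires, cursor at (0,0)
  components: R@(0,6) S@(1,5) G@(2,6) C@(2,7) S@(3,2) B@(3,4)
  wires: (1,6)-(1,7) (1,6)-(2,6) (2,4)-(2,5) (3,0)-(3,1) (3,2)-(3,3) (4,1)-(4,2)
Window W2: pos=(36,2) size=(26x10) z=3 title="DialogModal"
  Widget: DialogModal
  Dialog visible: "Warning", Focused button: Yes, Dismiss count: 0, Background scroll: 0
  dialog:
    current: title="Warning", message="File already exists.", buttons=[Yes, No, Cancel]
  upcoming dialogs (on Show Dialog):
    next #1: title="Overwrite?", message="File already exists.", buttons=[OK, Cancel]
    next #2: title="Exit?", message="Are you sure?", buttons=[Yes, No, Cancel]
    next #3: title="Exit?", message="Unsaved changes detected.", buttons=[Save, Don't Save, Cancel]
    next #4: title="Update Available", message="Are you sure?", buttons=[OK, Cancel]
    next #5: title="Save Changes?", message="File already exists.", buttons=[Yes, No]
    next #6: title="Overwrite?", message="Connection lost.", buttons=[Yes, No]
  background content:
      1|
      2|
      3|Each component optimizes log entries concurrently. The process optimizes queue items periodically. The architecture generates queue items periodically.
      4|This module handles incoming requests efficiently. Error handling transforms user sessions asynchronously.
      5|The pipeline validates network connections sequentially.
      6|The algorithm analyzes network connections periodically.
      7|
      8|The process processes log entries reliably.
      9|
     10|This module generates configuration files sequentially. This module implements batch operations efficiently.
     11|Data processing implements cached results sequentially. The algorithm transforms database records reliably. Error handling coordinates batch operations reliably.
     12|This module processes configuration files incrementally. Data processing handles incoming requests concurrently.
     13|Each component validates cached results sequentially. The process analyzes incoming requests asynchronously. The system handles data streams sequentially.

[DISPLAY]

━━━━━━━━━━━━━━━━━━━━━┏━━━━━━━━━━━━━━━
━━━━━━━━━━━━━━━━━━━━━┃ DialogModal   
CircuitBoard         ┠───────────────
─────────────────────┃  ┌────────────
  0 1 2 3 4 5 6 7 8 9┃  │     Warning
  [.]                ┃Ea│File already
                     ┃Th│[Yes]  No   
                     ┃Th└────────────
                     ┃The algorithm a
                   · ┗━━━━━━━━━━━━━━━
                               ┃     
   · ─ ·   S ─ ·   B           ┃     
━━━━━━━━━━━━━━━━━━━━━━━━━━━━━━━┛     
                                     


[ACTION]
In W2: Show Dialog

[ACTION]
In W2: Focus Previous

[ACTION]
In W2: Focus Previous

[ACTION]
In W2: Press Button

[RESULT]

━━━━━━━━━━━━━━━━━━━━━┏━━━━━━━━━━━━━━━
━━━━━━━━━━━━━━━━━━━━━┃ DialogModal   
CircuitBoard         ┠───────────────
─────────────────────┃               
  0 1 2 3 4 5 6 7 8 9┃               
  [.]                ┃Each component 
                     ┃This module han
                     ┃The pipeline va
                     ┃The algorithm a
                   · ┗━━━━━━━━━━━━━━━
                               ┃     
   · ─ ·   S ─ ·   B           ┃     
━━━━━━━━━━━━━━━━━━━━━━━━━━━━━━━┛     
                                     


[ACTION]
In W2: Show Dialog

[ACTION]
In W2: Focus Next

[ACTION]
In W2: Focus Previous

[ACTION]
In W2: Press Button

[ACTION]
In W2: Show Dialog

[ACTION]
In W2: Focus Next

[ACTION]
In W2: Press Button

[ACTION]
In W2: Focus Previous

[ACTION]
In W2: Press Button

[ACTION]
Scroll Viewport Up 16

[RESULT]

                                     
                                     
━━━━━━━━━━━━━━━━━━━━━┏━━━━━━━━━━━━━━━
━━━━━━━━━━━━━━━━━━━━━┃ DialogModal   
CircuitBoard         ┠───────────────
─────────────────────┃               
  0 1 2 3 4 5 6 7 8 9┃               
  [.]                ┃Each component 
                     ┃This module han
                     ┃The pipeline va
                     ┃The algorithm a
                   · ┗━━━━━━━━━━━━━━━
                               ┃     
   · ─ ·   S ─ ·   B           ┃     


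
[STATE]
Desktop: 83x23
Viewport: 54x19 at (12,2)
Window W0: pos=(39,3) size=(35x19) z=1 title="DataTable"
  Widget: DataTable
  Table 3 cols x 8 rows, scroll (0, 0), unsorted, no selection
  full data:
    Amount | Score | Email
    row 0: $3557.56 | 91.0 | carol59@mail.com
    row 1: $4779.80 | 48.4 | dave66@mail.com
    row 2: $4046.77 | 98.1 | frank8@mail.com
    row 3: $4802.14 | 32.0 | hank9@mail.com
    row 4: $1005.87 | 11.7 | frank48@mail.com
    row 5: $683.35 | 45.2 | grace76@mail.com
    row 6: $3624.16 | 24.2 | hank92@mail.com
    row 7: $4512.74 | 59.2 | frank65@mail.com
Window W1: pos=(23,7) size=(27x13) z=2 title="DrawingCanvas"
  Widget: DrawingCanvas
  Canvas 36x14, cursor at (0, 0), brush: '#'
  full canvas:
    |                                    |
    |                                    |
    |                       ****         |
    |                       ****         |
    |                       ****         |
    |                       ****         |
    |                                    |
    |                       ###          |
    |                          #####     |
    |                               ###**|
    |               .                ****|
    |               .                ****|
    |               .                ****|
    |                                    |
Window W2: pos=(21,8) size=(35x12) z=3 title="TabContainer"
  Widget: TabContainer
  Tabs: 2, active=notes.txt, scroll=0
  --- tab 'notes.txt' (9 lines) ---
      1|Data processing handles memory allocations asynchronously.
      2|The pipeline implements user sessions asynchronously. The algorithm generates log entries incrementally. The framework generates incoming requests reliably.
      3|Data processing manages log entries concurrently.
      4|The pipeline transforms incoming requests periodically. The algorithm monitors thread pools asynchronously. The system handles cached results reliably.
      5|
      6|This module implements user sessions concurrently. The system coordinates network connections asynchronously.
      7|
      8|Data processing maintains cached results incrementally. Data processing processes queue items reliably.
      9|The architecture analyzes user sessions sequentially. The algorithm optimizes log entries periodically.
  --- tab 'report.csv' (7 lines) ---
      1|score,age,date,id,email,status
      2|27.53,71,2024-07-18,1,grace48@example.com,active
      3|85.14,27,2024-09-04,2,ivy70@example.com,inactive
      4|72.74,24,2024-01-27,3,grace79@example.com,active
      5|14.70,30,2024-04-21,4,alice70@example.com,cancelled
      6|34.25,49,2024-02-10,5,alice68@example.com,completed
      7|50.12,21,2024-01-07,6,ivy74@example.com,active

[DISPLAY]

                                                      
                           ┏━━━━━━━━━━━━━━━━━━━━━━━━━━
                           ┃ DataTable                
                           ┠──────────────────────────
                           ┃Amount  │Score│Email      
           ┏━━━━━━━━━━━━━━━━━━━━━━━━━┓────┼───────────
         ┏━━━━━━━━━━━━━━━━━━━━━━━━━━━━━━━━━┓arol59@mai
         ┃ TabContainer                    ┃ave66@mail
         ┠─────────────────────────────────┨rank8@mail
         ┃[notes.txt]│ report.csv          ┃ank9@mail.
         ┃─────────────────────────────────┃rank48@mai
         ┃Data processing handles memory al┃race76@mai
         ┃The pipeline implements user sess┃ank92@mail
         ┃Data processing manages log entri┃rank65@mai
         ┃The pipeline transforms incoming ┃          
         ┃                                 ┃          
         ┃This module implements user sessi┃          
         ┗━━━━━━━━━━━━━━━━━━━━━━━━━━━━━━━━━┛          
                           ┃                          


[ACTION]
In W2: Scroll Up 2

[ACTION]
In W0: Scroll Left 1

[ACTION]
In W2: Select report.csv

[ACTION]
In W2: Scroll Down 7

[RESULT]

                                                      
                           ┏━━━━━━━━━━━━━━━━━━━━━━━━━━
                           ┃ DataTable                
                           ┠──────────────────────────
                           ┃Amount  │Score│Email      
           ┏━━━━━━━━━━━━━━━━━━━━━━━━━┓────┼───────────
         ┏━━━━━━━━━━━━━━━━━━━━━━━━━━━━━━━━━┓arol59@mai
         ┃ TabContainer                    ┃ave66@mail
         ┠─────────────────────────────────┨rank8@mail
         ┃ notes.txt │[report.csv]         ┃ank9@mail.
         ┃─────────────────────────────────┃rank48@mai
         ┃50.12,21,2024-01-07,6,ivy74@examp┃race76@mai
         ┃                                 ┃ank92@mail
         ┃                                 ┃rank65@mai
         ┃                                 ┃          
         ┃                                 ┃          
         ┃                                 ┃          
         ┗━━━━━━━━━━━━━━━━━━━━━━━━━━━━━━━━━┛          
                           ┃                          


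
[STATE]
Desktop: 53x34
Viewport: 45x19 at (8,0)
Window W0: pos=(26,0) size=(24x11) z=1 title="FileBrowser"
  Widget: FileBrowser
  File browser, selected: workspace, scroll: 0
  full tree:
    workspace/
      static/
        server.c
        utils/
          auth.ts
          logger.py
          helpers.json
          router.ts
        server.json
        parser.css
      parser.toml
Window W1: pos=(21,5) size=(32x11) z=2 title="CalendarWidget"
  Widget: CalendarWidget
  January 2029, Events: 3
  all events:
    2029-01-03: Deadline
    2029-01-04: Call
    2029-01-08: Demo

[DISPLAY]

                  ┏━━━━━━━━━━━━━━━━━━━━━━┓   
                  ┃ FileBrowser          ┃   
                  ┠──────────────────────┨   
                  ┃> [-] workspace/      ┃   
                  ┃    [+] static/       ┃   
             ┏━━━━━━━━━━━━━━━━━━━━━━━━━━━━━━┓
             ┃ CalendarWidget               ┃
             ┠──────────────────────────────┨
             ┃         January 2029         ┃
             ┃Mo Tu We Th Fr Sa Su          ┃
             ┃ 1  2  3*  4*  5  6  7        ┃
             ┃ 8*  9 10 11 12 13 14         ┃
             ┃15 16 17 18 19 20 21          ┃
             ┃22 23 24 25 26 27 28          ┃
             ┃29 30 31                      ┃
             ┗━━━━━━━━━━━━━━━━━━━━━━━━━━━━━━┛
                                             
                                             
                                             


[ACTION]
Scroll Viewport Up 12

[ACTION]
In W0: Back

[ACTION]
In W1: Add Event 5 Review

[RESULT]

                  ┏━━━━━━━━━━━━━━━━━━━━━━┓   
                  ┃ FileBrowser          ┃   
                  ┠──────────────────────┨   
                  ┃> [-] workspace/      ┃   
                  ┃    [+] static/       ┃   
             ┏━━━━━━━━━━━━━━━━━━━━━━━━━━━━━━┓
             ┃ CalendarWidget               ┃
             ┠──────────────────────────────┨
             ┃         January 2029         ┃
             ┃Mo Tu We Th Fr Sa Su          ┃
             ┃ 1  2  3*  4*  5*  6  7       ┃
             ┃ 8*  9 10 11 12 13 14         ┃
             ┃15 16 17 18 19 20 21          ┃
             ┃22 23 24 25 26 27 28          ┃
             ┃29 30 31                      ┃
             ┗━━━━━━━━━━━━━━━━━━━━━━━━━━━━━━┛
                                             
                                             
                                             


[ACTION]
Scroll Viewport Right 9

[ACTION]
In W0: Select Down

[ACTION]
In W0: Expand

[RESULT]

                  ┏━━━━━━━━━━━━━━━━━━━━━━┓   
                  ┃ FileBrowser          ┃   
                  ┠──────────────────────┨   
                  ┃  [-] workspace/      ┃   
                  ┃  > [-] static/       ┃   
             ┏━━━━━━━━━━━━━━━━━━━━━━━━━━━━━━┓
             ┃ CalendarWidget               ┃
             ┠──────────────────────────────┨
             ┃         January 2029         ┃
             ┃Mo Tu We Th Fr Sa Su          ┃
             ┃ 1  2  3*  4*  5*  6  7       ┃
             ┃ 8*  9 10 11 12 13 14         ┃
             ┃15 16 17 18 19 20 21          ┃
             ┃22 23 24 25 26 27 28          ┃
             ┃29 30 31                      ┃
             ┗━━━━━━━━━━━━━━━━━━━━━━━━━━━━━━┛
                                             
                                             
                                             


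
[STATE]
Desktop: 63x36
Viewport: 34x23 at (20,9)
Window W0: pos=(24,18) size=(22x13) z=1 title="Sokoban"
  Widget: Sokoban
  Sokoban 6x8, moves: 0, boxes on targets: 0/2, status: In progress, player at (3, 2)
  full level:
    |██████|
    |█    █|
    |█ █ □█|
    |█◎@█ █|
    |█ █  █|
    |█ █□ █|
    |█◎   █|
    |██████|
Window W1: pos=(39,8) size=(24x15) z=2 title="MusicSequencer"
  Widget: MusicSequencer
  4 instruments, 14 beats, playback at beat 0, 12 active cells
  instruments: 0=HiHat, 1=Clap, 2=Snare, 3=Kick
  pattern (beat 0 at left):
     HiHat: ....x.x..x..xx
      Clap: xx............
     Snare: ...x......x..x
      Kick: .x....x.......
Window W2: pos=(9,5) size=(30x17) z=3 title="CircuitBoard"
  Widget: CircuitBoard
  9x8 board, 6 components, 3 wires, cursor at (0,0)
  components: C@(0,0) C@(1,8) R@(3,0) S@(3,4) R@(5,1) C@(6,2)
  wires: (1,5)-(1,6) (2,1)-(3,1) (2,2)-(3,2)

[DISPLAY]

                  ┃┃ MusicSequence
                  ┃┠──────────────
              · ─ ┃┃      ▼1234567
                  ┃┃ HiHat····█·█·
  ·               ┃┃  Clap██······
  │               ┃┃ Snare···█····
  ·       S       ┃┃  Kick·█····█·
                  ┃┃              
                  ┃┃              
                  ┃┃              
                  ┃┃              
                  ┃┃              
━━━━━━━━━━━━━━━━━━┛┃              
    ┃█    █        ┗━━━━━━━━━━━━━━
    ┃█ █ □█              ┃        
    ┃█◎@█ █              ┃        
    ┃█ █  █              ┃        
    ┃█ █□ █              ┃        
    ┃█◎   █              ┃        
    ┃██████              ┃        
    ┃Moves: 0  0/2       ┃        
    ┗━━━━━━━━━━━━━━━━━━━━┛        
                                  


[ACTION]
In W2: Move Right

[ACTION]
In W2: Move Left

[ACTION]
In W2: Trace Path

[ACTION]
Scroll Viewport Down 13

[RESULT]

  ·               ┃┃  Clap██······
  │               ┃┃ Snare···█····
  ·       S       ┃┃  Kick·█····█·
                  ┃┃              
                  ┃┃              
                  ┃┃              
                  ┃┃              
                  ┃┃              
━━━━━━━━━━━━━━━━━━┛┃              
    ┃█    █        ┗━━━━━━━━━━━━━━
    ┃█ █ □█              ┃        
    ┃█◎@█ █              ┃        
    ┃█ █  █              ┃        
    ┃█ █□ █              ┃        
    ┃█◎   █              ┃        
    ┃██████              ┃        
    ┃Moves: 0  0/2       ┃        
    ┗━━━━━━━━━━━━━━━━━━━━┛        
                                  
                                  
                                  
                                  
                                  
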